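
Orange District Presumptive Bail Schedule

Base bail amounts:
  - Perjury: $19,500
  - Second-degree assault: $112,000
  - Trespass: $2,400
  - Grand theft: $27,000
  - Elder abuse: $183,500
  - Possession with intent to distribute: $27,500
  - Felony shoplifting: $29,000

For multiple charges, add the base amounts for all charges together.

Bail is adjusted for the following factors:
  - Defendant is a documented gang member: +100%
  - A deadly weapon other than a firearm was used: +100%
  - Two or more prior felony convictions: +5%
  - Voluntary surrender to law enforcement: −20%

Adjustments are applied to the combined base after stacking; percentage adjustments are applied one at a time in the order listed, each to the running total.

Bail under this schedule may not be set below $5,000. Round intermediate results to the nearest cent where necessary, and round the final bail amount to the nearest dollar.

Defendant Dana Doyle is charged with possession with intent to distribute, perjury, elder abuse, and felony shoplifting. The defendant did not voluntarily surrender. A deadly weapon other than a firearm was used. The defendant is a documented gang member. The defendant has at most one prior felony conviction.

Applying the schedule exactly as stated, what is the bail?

$1,038,000

Base amounts from the schedule: possession with intent to distribute $27,500; perjury $19,500; elder abuse $183,500; felony shoplifting $29,000.
Stacking rule: sum of all bases. $27,500 + $19,500 + $183,500 + $29,000 = $259,500.
Defendant is a documented gang member (+100%): $259,500 × 2 = $519,000.
A deadly weapon other than a firearm was used (+100%): $519,000 × 2 = $1,038,000.
$1,038,000 is at or above the $5,000 minimum.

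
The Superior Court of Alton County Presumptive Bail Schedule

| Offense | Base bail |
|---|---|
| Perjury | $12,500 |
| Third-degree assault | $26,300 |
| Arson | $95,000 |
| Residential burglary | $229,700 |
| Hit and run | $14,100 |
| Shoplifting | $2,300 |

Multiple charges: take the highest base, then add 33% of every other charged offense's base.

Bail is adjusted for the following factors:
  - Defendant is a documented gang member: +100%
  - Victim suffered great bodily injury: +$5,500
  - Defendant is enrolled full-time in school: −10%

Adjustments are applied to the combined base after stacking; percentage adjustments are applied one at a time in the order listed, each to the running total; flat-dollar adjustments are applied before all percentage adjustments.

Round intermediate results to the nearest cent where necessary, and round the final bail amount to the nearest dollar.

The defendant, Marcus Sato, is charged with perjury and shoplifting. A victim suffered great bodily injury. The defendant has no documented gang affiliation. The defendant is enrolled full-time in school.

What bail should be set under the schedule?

$16,883

Base amounts from the schedule: perjury $12,500; shoplifting $2,300.
Stacking rule: highest base plus 33% of each additional charge. Highest is perjury at $12,500. Additional: $2,300 × 33% = $759. Combined base = $12,500 + $759 = $13,259.
Victim suffered great bodily injury (+$5,500 flat): $13,259 + $5,500 = $18,759.
Defendant is enrolled full-time in school (−10%): $18,759 × 0.9 = $16,883.10.
Rounded to the nearest dollar: $16,883.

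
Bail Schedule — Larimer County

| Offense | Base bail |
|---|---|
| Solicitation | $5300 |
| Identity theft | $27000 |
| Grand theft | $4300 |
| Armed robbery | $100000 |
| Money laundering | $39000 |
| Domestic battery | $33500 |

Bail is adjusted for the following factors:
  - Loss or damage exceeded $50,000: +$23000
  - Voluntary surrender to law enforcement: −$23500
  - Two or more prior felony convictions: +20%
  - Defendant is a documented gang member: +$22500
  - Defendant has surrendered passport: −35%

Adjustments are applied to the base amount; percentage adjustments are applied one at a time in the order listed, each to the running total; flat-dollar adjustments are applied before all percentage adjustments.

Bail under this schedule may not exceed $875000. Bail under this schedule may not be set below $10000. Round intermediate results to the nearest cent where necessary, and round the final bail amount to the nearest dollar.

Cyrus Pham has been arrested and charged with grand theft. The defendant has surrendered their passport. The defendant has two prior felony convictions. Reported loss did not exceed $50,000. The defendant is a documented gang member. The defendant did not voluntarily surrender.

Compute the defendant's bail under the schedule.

$20904

Base amounts from the schedule: grand theft $4300.
Single charge. Combined base = $4300.
Defendant is a documented gang member (+$22500 flat): $4300 + $22500 = $26800.
Two or more prior felony convictions (+20%): $26800 × 1.2 = $32160.
Defendant has surrendered passport (−35%): $32160 × 0.65 = $20904.
$20904 is within the $875000 maximum.
$20904 is at or above the $10000 minimum.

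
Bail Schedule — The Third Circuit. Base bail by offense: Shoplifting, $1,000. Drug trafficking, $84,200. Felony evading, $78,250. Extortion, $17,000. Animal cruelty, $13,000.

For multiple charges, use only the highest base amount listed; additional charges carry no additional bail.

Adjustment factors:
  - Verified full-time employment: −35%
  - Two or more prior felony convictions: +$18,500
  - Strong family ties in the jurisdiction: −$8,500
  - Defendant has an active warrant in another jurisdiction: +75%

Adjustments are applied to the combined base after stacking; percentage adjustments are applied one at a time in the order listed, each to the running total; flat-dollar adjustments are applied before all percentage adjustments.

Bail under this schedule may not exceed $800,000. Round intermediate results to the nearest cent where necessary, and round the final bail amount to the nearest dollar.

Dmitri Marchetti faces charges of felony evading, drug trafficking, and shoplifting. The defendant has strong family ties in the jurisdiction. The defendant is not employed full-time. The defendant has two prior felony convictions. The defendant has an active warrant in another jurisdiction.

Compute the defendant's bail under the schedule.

$164,850

Base amounts from the schedule: felony evading $78,250; drug trafficking $84,200; shoplifting $1,000.
Stacking rule: use the highest base only. Highest is drug trafficking at $84,200. Combined base = $84,200.
Two or more prior felony convictions (+$18,500 flat): $84,200 + $18,500 = $102,700.
Strong family ties in the jurisdiction (−$8,500 flat): $102,700 − $8,500 = $94,200.
Defendant has an active warrant in another jurisdiction (+75%): $94,200 × 1.75 = $164,850.
$164,850 is within the $800,000 maximum.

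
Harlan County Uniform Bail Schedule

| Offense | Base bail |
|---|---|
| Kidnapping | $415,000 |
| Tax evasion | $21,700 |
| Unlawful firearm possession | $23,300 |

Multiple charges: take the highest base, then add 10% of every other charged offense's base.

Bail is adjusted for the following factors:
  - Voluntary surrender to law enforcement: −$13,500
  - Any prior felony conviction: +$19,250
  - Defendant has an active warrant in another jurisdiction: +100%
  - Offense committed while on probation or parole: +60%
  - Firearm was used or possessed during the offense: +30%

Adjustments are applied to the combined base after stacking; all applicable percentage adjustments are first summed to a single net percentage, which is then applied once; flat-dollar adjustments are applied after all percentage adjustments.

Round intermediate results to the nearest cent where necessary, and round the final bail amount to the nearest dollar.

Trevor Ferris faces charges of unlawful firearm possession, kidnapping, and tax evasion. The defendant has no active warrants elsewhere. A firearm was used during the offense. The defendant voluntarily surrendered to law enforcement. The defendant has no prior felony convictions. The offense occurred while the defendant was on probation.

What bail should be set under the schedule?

$783,550

Base amounts from the schedule: unlawful firearm possession $23,300; kidnapping $415,000; tax evasion $21,700.
Stacking rule: highest base plus 10% of each additional charge. Highest is kidnapping at $415,000. Additional: $23,300 × 10% = $2,330; $21,700 × 10% = $2,170. Combined base = $415,000 + $4,500 = $419,500.
Net percentage adjustment: +60% +30% = +90%. $419,500 × 1.9 = $797,050.
Voluntary surrender to law enforcement (−$13,500 flat): $797,050 − $13,500 = $783,550.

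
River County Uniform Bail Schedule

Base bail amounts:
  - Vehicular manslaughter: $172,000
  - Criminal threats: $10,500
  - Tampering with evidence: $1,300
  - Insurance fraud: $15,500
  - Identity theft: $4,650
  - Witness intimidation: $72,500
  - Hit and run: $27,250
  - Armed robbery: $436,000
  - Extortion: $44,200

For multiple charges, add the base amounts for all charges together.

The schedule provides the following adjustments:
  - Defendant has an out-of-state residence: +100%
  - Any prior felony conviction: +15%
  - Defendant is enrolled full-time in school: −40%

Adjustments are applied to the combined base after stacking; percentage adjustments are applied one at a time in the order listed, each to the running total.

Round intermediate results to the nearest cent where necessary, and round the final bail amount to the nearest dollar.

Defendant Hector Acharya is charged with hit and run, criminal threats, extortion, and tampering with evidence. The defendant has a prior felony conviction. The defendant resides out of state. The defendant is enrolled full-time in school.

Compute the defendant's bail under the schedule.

Base amounts from the schedule: hit and run $27,250; criminal threats $10,500; extortion $44,200; tampering with evidence $1,300.
Stacking rule: sum of all bases. $27,250 + $10,500 + $44,200 + $1,300 = $83,250.
Defendant has an out-of-state residence (+100%): $83,250 × 2 = $166,500.
Any prior felony conviction (+15%): $166,500 × 1.15 = $191,475.
Defendant is enrolled full-time in school (−40%): $191,475 × 0.6 = $114,885.

$114,885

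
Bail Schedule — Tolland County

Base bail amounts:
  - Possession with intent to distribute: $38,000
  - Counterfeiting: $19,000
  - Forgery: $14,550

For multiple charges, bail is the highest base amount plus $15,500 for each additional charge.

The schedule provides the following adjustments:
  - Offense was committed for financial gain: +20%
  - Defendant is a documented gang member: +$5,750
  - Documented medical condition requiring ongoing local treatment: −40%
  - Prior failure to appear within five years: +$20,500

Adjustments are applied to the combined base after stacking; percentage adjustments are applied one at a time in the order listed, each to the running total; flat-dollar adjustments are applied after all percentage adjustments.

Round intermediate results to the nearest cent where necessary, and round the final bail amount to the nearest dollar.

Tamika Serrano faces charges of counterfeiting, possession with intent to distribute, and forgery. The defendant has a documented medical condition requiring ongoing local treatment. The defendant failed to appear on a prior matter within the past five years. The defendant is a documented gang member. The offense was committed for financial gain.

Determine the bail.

Base amounts from the schedule: counterfeiting $19,000; possession with intent to distribute $38,000; forgery $14,550.
Stacking rule: highest base plus $15,500 per additional charge. Highest is possession with intent to distribute at $38,000; 2 additional charges → +$31,000. Combined base = $69,000.
Offense was committed for financial gain (+20%): $69,000 × 1.2 = $82,800.
Documented medical condition requiring ongoing local treatment (−40%): $82,800 × 0.6 = $49,680.
Defendant is a documented gang member (+$5,750 flat): $49,680 + $5,750 = $55,430.
Prior failure to appear within five years (+$20,500 flat): $55,430 + $20,500 = $75,930.

$75,930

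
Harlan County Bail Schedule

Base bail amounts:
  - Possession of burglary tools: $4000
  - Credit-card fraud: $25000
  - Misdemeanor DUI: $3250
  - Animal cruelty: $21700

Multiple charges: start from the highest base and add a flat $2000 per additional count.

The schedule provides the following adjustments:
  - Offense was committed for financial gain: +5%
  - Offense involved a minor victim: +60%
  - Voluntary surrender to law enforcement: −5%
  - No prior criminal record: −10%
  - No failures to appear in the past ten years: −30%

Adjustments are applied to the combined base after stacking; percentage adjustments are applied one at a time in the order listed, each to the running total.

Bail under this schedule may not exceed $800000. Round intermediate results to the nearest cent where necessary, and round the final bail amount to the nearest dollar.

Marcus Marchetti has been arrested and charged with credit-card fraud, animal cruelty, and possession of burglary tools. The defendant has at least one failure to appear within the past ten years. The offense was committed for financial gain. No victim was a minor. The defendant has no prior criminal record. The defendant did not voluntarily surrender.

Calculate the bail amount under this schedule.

Base amounts from the schedule: credit-card fraud $25000; animal cruelty $21700; possession of burglary tools $4000.
Stacking rule: highest base plus $2000 per additional charge. Highest is credit-card fraud at $25000; 2 additional charges → +$4000. Combined base = $29000.
Offense was committed for financial gain (+5%): $29000 × 1.05 = $30450.
No prior criminal record (−10%): $30450 × 0.9 = $27405.
$27405 is within the $800000 maximum.

$27405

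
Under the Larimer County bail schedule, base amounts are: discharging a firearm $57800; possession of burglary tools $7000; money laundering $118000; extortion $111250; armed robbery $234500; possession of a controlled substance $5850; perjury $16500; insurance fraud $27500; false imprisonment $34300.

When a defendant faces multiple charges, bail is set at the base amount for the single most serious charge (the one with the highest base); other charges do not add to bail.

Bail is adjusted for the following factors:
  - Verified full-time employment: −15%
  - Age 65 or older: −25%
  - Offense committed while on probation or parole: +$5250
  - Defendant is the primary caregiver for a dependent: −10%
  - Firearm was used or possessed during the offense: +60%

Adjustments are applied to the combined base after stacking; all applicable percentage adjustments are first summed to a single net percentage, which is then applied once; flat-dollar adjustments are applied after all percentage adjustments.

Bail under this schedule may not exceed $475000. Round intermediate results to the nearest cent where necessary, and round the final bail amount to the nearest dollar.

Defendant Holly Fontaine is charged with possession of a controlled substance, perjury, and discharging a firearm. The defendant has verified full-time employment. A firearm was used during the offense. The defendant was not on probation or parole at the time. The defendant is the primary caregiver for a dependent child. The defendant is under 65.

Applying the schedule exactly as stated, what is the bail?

$78030

Base amounts from the schedule: possession of a controlled substance $5850; perjury $16500; discharging a firearm $57800.
Stacking rule: use the highest base only. Highest is discharging a firearm at $57800. Combined base = $57800.
Net percentage adjustment: −15% −10% +60% = +35%. $57800 × 1.35 = $78030.
$78030 is within the $475000 maximum.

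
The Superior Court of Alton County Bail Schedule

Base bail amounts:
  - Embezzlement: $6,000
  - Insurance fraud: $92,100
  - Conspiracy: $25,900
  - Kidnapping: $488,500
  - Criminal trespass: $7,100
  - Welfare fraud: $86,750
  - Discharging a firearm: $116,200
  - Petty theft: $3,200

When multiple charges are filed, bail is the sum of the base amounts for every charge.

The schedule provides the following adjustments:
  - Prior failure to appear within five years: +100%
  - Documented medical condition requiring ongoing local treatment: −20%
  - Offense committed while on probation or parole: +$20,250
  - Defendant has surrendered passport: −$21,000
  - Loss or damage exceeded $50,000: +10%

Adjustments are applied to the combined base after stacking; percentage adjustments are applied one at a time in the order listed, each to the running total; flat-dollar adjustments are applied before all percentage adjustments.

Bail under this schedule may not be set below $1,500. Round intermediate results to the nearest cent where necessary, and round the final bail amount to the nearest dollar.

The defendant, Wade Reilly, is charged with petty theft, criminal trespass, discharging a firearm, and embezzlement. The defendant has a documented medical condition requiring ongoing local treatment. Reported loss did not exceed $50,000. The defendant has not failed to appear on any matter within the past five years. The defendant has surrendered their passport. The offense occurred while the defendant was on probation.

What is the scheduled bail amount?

Base amounts from the schedule: petty theft $3,200; criminal trespass $7,100; discharging a firearm $116,200; embezzlement $6,000.
Stacking rule: sum of all bases. $3,200 + $7,100 + $116,200 + $6,000 = $132,500.
Offense committed while on probation or parole (+$20,250 flat): $132,500 + $20,250 = $152,750.
Defendant has surrendered passport (−$21,000 flat): $152,750 − $21,000 = $131,750.
Documented medical condition requiring ongoing local treatment (−20%): $131,750 × 0.8 = $105,400.
$105,400 is at or above the $1,500 minimum.

$105,400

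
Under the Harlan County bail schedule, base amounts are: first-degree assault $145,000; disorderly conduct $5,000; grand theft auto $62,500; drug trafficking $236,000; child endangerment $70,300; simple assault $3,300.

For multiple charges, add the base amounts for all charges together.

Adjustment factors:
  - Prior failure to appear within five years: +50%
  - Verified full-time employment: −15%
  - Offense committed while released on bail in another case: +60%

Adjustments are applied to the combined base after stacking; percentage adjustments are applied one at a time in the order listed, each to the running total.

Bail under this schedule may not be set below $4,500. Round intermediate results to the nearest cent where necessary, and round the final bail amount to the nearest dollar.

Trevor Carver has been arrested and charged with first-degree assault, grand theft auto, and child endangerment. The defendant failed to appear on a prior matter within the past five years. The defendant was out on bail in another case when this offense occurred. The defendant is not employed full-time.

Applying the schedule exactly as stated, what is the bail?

$666,720

Base amounts from the schedule: first-degree assault $145,000; grand theft auto $62,500; child endangerment $70,300.
Stacking rule: sum of all bases. $145,000 + $62,500 + $70,300 = $277,800.
Prior failure to appear within five years (+50%): $277,800 × 1.5 = $416,700.
Offense committed while released on bail in another case (+60%): $416,700 × 1.6 = $666,720.
$666,720 is at or above the $4,500 minimum.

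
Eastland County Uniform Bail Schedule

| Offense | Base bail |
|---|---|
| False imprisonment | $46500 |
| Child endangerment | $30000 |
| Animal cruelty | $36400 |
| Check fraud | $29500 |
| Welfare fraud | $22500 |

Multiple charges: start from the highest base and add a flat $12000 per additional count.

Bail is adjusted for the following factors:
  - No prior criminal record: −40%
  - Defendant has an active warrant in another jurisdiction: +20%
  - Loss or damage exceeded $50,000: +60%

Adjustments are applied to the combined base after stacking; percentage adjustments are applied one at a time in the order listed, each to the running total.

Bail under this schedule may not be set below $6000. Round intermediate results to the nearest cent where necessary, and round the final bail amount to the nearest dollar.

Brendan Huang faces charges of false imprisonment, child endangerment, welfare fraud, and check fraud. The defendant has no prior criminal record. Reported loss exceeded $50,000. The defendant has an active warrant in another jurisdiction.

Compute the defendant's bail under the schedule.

$95040

Base amounts from the schedule: false imprisonment $46500; child endangerment $30000; welfare fraud $22500; check fraud $29500.
Stacking rule: highest base plus $12000 per additional charge. Highest is false imprisonment at $46500; 3 additional charges → +$36000. Combined base = $82500.
No prior criminal record (−40%): $82500 × 0.6 = $49500.
Defendant has an active warrant in another jurisdiction (+20%): $49500 × 1.2 = $59400.
Loss or damage exceeded $50,000 (+60%): $59400 × 1.6 = $95040.
$95040 is at or above the $6000 minimum.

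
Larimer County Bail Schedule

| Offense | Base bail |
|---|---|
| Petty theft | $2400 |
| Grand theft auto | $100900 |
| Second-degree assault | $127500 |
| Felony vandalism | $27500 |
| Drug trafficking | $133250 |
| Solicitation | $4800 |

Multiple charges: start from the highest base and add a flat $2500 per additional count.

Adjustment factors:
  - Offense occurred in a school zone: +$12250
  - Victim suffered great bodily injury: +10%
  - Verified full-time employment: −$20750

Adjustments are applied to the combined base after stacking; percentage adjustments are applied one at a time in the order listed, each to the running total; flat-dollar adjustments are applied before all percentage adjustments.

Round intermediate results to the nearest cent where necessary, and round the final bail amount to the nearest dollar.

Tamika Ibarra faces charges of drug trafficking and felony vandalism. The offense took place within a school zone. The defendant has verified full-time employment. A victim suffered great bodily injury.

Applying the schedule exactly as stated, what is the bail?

Base amounts from the schedule: drug trafficking $133250; felony vandalism $27500.
Stacking rule: highest base plus $2500 per additional charge. Highest is drug trafficking at $133250; 1 additional charge → +$2500. Combined base = $135750.
Offense occurred in a school zone (+$12250 flat): $135750 + $12250 = $148000.
Verified full-time employment (−$20750 flat): $148000 − $20750 = $127250.
Victim suffered great bodily injury (+10%): $127250 × 1.1 = $139975.

$139975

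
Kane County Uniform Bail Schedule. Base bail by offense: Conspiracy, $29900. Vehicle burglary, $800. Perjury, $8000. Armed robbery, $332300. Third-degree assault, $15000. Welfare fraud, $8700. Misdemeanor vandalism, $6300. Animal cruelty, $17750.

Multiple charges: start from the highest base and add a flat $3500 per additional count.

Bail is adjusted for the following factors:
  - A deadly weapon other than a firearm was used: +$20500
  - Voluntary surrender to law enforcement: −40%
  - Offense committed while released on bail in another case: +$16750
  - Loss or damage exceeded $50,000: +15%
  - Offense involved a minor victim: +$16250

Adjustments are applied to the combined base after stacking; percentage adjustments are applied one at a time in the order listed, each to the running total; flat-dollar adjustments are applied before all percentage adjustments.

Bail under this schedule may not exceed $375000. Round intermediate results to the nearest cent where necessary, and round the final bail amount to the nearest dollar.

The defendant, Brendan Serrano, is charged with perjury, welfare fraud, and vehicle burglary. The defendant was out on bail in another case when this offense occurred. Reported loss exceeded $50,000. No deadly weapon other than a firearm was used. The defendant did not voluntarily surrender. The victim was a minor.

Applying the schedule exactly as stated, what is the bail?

Base amounts from the schedule: perjury $8000; welfare fraud $8700; vehicle burglary $800.
Stacking rule: highest base plus $3500 per additional charge. Highest is welfare fraud at $8700; 2 additional charges → +$7000. Combined base = $15700.
Offense committed while released on bail in another case (+$16750 flat): $15700 + $16750 = $32450.
Offense involved a minor victim (+$16250 flat): $32450 + $16250 = $48700.
Loss or damage exceeded $50,000 (+15%): $48700 × 1.15 = $56005.
$56005 is within the $375000 maximum.

$56005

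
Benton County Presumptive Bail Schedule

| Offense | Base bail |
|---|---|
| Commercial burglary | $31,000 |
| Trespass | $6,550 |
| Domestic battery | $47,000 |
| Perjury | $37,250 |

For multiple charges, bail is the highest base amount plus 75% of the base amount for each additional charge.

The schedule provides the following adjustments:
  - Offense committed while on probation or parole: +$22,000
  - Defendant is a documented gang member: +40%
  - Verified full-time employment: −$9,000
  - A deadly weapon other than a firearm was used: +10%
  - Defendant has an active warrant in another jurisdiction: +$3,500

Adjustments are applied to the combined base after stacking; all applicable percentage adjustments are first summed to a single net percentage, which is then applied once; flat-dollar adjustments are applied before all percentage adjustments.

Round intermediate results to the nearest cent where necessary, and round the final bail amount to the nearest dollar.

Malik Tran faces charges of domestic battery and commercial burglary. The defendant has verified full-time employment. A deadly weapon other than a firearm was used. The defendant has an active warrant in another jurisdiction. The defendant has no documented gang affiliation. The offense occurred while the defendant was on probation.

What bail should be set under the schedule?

$95,425

Base amounts from the schedule: domestic battery $47,000; commercial burglary $31,000.
Stacking rule: highest base plus 75% of each additional charge. Highest is domestic battery at $47,000. Additional: $31,000 × 75% = $23,250. Combined base = $47,000 + $23,250 = $70,250.
Offense committed while on probation or parole (+$22,000 flat): $70,250 + $22,000 = $92,250.
Verified full-time employment (−$9,000 flat): $92,250 − $9,000 = $83,250.
Defendant has an active warrant in another jurisdiction (+$3,500 flat): $83,250 + $3,500 = $86,750.
A deadly weapon other than a firearm was used (+10%): $86,750 × 1.1 = $95,425.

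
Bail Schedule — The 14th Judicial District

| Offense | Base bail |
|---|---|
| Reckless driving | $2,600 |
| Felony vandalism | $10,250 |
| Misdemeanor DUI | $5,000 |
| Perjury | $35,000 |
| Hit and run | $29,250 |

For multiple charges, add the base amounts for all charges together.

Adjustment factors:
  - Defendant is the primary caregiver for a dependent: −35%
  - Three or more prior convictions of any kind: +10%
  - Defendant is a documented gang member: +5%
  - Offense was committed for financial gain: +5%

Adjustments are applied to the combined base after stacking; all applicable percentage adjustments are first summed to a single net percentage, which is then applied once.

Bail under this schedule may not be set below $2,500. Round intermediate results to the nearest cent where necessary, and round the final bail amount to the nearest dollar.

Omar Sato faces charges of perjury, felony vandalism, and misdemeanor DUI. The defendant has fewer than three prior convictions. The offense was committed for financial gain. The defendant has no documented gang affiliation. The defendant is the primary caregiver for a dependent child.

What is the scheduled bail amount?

$35,175

Base amounts from the schedule: perjury $35,000; felony vandalism $10,250; misdemeanor DUI $5,000.
Stacking rule: sum of all bases. $35,000 + $10,250 + $5,000 = $50,250.
Net percentage adjustment: −35% +5% = −30%. $50,250 × 0.7 = $35,175.
$35,175 is at or above the $2,500 minimum.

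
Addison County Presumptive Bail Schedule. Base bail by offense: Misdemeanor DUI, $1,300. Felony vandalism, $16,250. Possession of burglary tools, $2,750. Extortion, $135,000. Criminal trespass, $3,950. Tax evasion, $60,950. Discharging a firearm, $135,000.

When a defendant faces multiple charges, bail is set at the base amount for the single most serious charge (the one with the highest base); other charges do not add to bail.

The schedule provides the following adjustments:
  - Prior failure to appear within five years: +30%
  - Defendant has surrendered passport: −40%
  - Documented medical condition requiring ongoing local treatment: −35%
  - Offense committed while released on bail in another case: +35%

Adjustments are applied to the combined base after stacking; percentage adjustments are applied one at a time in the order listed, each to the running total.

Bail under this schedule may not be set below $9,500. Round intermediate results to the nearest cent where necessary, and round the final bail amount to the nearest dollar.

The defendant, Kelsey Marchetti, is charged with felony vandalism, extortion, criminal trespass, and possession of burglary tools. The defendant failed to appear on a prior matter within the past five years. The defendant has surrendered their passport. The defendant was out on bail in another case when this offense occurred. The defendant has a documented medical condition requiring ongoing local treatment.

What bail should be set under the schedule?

Base amounts from the schedule: felony vandalism $16,250; extortion $135,000; criminal trespass $3,950; possession of burglary tools $2,750.
Stacking rule: use the highest base only. Highest is extortion at $135,000. Combined base = $135,000.
Prior failure to appear within five years (+30%): $135,000 × 1.3 = $175,500.
Defendant has surrendered passport (−40%): $175,500 × 0.6 = $105,300.
Documented medical condition requiring ongoing local treatment (−35%): $105,300 × 0.65 = $68,445.
Offense committed while released on bail in another case (+35%): $68,445 × 1.35 = $92,400.75.
$92,400.75 is at or above the $9,500 minimum.
Rounded to the nearest dollar: $92,401.

$92,401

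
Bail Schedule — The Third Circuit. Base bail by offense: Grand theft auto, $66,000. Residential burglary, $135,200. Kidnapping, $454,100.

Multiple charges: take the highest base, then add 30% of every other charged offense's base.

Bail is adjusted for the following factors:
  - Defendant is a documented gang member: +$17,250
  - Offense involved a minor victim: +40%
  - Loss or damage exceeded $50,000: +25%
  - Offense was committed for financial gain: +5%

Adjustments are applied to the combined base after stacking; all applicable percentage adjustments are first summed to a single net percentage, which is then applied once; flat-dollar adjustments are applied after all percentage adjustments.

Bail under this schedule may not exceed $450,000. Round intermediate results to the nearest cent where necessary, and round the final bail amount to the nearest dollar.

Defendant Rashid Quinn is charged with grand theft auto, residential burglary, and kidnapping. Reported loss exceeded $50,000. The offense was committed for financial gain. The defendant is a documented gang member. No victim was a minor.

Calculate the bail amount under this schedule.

$450,000

Base amounts from the schedule: grand theft auto $66,000; residential burglary $135,200; kidnapping $454,100.
Stacking rule: highest base plus 30% of each additional charge. Highest is kidnapping at $454,100. Additional: $66,000 × 30% = $19,800; $135,200 × 30% = $40,560. Combined base = $454,100 + $60,360 = $514,460.
Net percentage adjustment: +25% +5% = +30%. $514,460 × 1.3 = $668,798.
Defendant is a documented gang member (+$17,250 flat): $668,798 + $17,250 = $686,048.
Result $686,048 exceeds the maximum of $450,000; bail is capped at $450,000.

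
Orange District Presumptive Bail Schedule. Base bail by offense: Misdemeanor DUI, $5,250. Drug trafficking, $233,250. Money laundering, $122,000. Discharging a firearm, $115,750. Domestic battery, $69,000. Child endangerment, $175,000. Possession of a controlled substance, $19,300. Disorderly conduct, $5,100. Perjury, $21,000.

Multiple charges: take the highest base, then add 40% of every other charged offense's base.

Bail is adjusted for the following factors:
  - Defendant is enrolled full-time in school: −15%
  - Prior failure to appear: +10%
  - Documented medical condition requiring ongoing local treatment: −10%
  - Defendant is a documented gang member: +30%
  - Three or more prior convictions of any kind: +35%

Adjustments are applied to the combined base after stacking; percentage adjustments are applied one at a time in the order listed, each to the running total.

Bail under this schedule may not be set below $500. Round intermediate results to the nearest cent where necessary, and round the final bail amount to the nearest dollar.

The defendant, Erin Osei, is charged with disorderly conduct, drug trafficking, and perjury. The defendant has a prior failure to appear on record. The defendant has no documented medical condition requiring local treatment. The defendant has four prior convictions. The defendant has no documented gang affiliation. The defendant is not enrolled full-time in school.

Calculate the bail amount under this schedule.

$361,880

Base amounts from the schedule: disorderly conduct $5,100; drug trafficking $233,250; perjury $21,000.
Stacking rule: highest base plus 40% of each additional charge. Highest is drug trafficking at $233,250. Additional: $5,100 × 40% = $2,040; $21,000 × 40% = $8,400. Combined base = $233,250 + $10,440 = $243,690.
Prior failure to appear (+10%): $243,690 × 1.1 = $268,059.
Three or more prior convictions of any kind (+35%): $268,059 × 1.35 = $361,879.65.
$361,879.65 is at or above the $500 minimum.
Rounded to the nearest dollar: $361,880.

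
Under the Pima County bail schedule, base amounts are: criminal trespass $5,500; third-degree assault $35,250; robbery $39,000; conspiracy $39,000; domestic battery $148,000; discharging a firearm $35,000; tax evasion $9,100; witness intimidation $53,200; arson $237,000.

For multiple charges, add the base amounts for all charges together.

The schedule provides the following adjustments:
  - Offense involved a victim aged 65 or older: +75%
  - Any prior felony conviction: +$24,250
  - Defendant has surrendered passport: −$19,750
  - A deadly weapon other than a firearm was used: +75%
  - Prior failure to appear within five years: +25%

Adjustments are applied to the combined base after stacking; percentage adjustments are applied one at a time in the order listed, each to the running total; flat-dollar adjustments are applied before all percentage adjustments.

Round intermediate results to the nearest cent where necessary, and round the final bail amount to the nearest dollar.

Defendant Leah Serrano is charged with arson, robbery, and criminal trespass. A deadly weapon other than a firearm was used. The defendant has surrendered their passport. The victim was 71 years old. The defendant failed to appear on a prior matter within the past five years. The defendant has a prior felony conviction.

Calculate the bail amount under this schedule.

Base amounts from the schedule: arson $237,000; robbery $39,000; criminal trespass $5,500.
Stacking rule: sum of all bases. $237,000 + $39,000 + $5,500 = $281,500.
Any prior felony conviction (+$24,250 flat): $281,500 + $24,250 = $305,750.
Defendant has surrendered passport (−$19,750 flat): $305,750 − $19,750 = $286,000.
Offense involved a victim aged 65 or older (+75%): $286,000 × 1.75 = $500,500.
A deadly weapon other than a firearm was used (+75%): $500,500 × 1.75 = $875,875.
Prior failure to appear within five years (+25%): $875,875 × 1.25 = $1,094,843.75.
Rounded to the nearest dollar: $1,094,844.

$1,094,844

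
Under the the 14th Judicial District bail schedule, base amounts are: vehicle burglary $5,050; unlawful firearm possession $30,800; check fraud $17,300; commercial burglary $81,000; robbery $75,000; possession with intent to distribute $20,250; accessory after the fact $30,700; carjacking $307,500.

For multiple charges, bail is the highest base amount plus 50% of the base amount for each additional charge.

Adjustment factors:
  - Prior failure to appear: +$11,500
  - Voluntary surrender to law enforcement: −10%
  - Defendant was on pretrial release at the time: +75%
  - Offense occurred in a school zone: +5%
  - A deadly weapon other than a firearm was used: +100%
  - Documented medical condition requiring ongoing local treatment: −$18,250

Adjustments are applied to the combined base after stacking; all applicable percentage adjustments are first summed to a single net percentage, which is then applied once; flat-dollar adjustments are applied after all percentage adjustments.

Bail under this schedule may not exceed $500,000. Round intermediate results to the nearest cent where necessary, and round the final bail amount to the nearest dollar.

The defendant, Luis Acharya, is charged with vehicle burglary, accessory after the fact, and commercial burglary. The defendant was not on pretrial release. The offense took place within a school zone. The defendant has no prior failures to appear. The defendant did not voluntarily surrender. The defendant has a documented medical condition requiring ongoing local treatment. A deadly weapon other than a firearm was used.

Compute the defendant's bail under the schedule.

$184,444

Base amounts from the schedule: vehicle burglary $5,050; accessory after the fact $30,700; commercial burglary $81,000.
Stacking rule: highest base plus 50% of each additional charge. Highest is commercial burglary at $81,000. Additional: $5,050 × 50% = $2,525; $30,700 × 50% = $15,350. Combined base = $81,000 + $17,875 = $98,875.
Net percentage adjustment: +5% +100% = +105%. $98,875 × 2.05 = $202,693.75.
Documented medical condition requiring ongoing local treatment (−$18,250 flat): $202,693.75 − $18,250 = $184,443.75.
$184,443.75 is within the $500,000 maximum.
Rounded to the nearest dollar: $184,444.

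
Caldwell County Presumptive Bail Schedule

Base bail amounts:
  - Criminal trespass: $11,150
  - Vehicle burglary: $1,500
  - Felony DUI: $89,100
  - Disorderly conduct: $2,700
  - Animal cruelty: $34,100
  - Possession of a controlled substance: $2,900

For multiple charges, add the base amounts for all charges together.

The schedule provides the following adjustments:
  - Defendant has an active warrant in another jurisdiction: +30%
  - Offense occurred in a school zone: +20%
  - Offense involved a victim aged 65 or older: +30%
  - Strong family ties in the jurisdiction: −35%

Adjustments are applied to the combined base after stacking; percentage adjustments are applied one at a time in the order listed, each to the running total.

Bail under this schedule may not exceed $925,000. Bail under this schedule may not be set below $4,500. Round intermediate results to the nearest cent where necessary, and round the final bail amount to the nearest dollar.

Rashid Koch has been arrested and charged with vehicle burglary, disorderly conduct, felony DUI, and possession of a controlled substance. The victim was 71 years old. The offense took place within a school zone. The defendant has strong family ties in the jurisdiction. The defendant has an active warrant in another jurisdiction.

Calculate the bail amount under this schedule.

$126,811

Base amounts from the schedule: vehicle burglary $1,500; disorderly conduct $2,700; felony DUI $89,100; possession of a controlled substance $2,900.
Stacking rule: sum of all bases. $1,500 + $2,700 + $89,100 + $2,900 = $96,200.
Defendant has an active warrant in another jurisdiction (+30%): $96,200 × 1.3 = $125,060.
Offense occurred in a school zone (+20%): $125,060 × 1.2 = $150,072.
Offense involved a victim aged 65 or older (+30%): $150,072 × 1.3 = $195,093.60.
Strong family ties in the jurisdiction (−35%): $195,093.60 × 0.65 = $126,810.84.
$126,810.84 is within the $925,000 maximum.
$126,810.84 is at or above the $4,500 minimum.
Rounded to the nearest dollar: $126,811.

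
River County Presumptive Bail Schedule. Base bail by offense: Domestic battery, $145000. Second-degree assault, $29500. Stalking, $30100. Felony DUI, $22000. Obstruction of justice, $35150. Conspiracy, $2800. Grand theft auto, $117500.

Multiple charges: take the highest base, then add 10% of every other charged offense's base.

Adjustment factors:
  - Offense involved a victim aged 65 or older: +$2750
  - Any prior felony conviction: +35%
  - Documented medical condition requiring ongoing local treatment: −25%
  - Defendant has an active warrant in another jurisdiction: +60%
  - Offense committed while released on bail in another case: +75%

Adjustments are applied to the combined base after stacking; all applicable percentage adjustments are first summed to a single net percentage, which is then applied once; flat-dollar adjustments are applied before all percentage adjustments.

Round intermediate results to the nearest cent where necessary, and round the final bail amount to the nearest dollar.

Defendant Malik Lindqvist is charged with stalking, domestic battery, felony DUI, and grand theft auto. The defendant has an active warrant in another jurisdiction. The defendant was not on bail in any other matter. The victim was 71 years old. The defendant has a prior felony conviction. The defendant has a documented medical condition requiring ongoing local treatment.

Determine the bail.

$280007

Base amounts from the schedule: stalking $30100; domestic battery $145000; felony DUI $22000; grand theft auto $117500.
Stacking rule: highest base plus 10% of each additional charge. Highest is domestic battery at $145000. Additional: $30100 × 10% = $3010; $22000 × 10% = $2200; $117500 × 10% = $11750. Combined base = $145000 + $16960 = $161960.
Offense involved a victim aged 65 or older (+$2750 flat): $161960 + $2750 = $164710.
Net percentage adjustment: +35% −25% +60% = +70%. $164710 × 1.7 = $280007.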